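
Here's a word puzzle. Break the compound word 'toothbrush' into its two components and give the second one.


Split 'toothbrush' into 'tooth' + 'brush'. The second part is 'brush'.

brush


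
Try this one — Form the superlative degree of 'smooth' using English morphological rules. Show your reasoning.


Apply superlative formation (add -est): 'smooth' -> 'smoothest'.

smoothest


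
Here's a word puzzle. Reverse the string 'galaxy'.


Reverse 'galaxy' character by character: 'yxalag'.

yxalag


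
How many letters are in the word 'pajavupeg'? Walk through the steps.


Spell out 'pajavupeg' and number each letter: p(1), a(2), j(3), a(4), v(5), u(6), p(7), e(8), g(9). Total: 9 letters.

9


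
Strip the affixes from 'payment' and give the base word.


Remove suffix '-ment' from 'payment' to get root 'pay'.

pay


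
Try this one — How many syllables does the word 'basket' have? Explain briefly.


Break 'basket' into syllables: bas-ket -> bas | ket = 2 syllables

2 syllables


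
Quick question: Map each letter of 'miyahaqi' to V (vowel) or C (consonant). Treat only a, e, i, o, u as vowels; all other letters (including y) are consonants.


Letter mapping: m = C, i = V, y = C, a = V, h = C, a = V, q = C, i = V.

CVCVCVCV


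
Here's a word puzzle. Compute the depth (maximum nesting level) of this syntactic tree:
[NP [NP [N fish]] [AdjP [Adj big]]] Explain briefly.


Count bracket nesting levels:
'[' at pos 0: depth = 1
'[' at pos 4: depth = 2
'[' at pos 8: depth = 3
'[' at pos 18: depth = 2
'[' at pos 24: depth = 3
Maximum depth reached: 3

3


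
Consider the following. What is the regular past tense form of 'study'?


Apply rule: Change -y to -ied. 'study' becomes 'studied'.

studied


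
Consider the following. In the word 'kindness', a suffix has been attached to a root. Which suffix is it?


The word 'kindness' = 'kind' (root) + '-ness' (suffix). The suffix is '-ness'.

ness


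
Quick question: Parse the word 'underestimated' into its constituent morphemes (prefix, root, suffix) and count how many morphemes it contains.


Step 1: Identify prefix: 'under' (meaning: beneath/insufficient)
Step 2: Identify root: 'estimate'
Step 3: Identify suffix(es): 'ed'
Decomposition: under- (prefix: beneath/insufficient) + estimate (root) + -ed (suffix: past)
Total morphemes: 3

3 morphemes (under- (prefix: beneath/insufficient) + estimate (root) + -ed (suffix: past))


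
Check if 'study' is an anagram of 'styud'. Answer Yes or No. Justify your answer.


Sorted letters of 'study': 'dstuy'
Sorted letters of 'styud': 'dstuy'
They match.

Yes


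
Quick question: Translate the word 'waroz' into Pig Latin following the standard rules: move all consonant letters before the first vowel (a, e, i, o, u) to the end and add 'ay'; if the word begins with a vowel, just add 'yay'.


'waroz': move consonant cluster 'w' to end and add 'ay': 'arozway'.

arozway


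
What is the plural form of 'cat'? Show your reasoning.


Apply rule: Add -s. 'cat' becomes 'cats'.

cats


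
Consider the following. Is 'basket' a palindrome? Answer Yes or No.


Forward: 'basket'
Reversed: 'teksab'
They differ.

No


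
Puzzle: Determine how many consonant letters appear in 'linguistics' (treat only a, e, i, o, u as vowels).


Consonants in 'linguistics': l, n, g, s, t, c, s = 7 consonants.

7


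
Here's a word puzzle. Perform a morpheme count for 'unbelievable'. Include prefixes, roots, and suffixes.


Decomposition: un- (prefix) + believe (root) + -able (suffix) = 3 morpheme(s)

3 morphemes


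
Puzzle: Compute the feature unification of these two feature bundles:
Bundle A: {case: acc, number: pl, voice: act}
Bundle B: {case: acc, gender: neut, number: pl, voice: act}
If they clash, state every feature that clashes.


Compare features:
case: A=acc vs B=acc -> unified: acc
gender: A=_ vs B=neut -> unified: neut
number: A=pl vs B=pl -> unified: pl
voice: A=act vs B=act -> unified: act
No clashes found.

Unified: {case: acc, gender: neut, number: pl, voice: act}


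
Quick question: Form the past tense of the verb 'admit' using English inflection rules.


Apply rule: Double final consonant and add -ed. 'admit' becomes 'admitted'.

admitted


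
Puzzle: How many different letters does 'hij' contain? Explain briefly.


Unique letters in 'hij': {h, i, j} = 3 distinct letters.

3


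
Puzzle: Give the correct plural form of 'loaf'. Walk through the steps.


Apply rule: Change -f to -ves. 'loaf' becomes 'loaves'.

loaves


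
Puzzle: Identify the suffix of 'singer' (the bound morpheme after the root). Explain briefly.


The word 'singer' = 'sing' (root) + '-er' (suffix). The suffix is '-er'.

er


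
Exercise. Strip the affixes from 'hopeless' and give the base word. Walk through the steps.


Remove suffix '-less' from 'hopeless' to get root 'hope'.

hope


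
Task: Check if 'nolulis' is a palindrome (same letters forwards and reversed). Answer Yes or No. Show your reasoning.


Forward: 'nolulis'
Reversed: 'silulon'
They differ.

No


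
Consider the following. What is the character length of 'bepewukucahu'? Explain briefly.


Spell out 'bepewukucahu' and number each letter: b(1), e(2), p(3), e(4), w(5), u(6), k(7), u(8), c(9), a(10), h(11), u(12). Total: 12 letters.

12


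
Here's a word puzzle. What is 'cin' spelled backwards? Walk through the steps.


Reverse 'cin' character by character: 'nic'.

nic


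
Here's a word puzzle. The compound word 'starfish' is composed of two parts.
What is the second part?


Split 'starfish' into 'star' + 'fish'. The second part is 'fish'.

fish


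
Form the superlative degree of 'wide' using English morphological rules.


Apply superlative formation (ends in e: add -st): 'wide' -> 'widest'.

widest


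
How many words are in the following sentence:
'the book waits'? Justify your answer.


Split into words: the | book | waits = 3 words.

3


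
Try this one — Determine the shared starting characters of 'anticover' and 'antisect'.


Compare from the start: 4 characters match: 'anti'. Mismatch at position 5: 'c' vs 's'.

anti


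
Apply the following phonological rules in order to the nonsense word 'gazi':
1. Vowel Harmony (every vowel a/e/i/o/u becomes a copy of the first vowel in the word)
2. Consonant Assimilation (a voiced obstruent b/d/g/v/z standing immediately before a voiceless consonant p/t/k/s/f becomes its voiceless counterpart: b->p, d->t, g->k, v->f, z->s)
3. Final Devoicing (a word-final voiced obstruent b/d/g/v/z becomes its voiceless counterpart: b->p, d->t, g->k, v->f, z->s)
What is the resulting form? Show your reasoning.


Starting form: 'gazi'
Rule 1: Vowel Harmony: all vowels become 'a' (matching first vowel). 'gazi' -> 'gaza'
Rule 2: Consonant Assimilation: no voiced obstruent (b/d/g/v/z) stands immediately before a voiceless consonant (p/t/k/s/f). No change.
Rule 3: Final Devoicing: the word ends in the vowel 'a', not a consonant. No change.
Final form: 'gaza'

gaza


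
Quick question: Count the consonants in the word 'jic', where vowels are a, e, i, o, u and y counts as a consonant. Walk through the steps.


Consonants in 'jic': j, c = 2 consonants.

2


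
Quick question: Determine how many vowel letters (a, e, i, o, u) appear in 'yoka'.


Vowels in 'yoka': o, a = 2 vowels.

2


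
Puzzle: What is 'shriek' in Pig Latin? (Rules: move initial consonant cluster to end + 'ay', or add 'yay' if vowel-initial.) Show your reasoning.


'shriek': move consonant cluster 'shr' to end and add 'ay': 'iekshray'.

iekshray


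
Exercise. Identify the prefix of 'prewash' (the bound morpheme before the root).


The word 'prewash' = 'pre' (prefix) + 'wash' (root). The prefix is 'pre'.

pre


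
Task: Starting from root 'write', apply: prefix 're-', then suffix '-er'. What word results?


Step 1: Add prefix 're-' to 'write' = 'rewrite'
Step 2: Add suffix '-er' to 'rewrite' = 'rewriter'

rewriter


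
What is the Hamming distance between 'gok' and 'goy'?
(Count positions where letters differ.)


Alignment:
Position 1: 'g' vs 'g' = match
Position 2: 'o' vs 'o' = match
Position 3: 'k' vs 'y' = DIFFER
Total differences: 1

1


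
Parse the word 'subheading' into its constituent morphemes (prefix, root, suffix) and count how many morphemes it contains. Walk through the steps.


Step 1: Identify prefix: 'sub' (meaning: below)
Step 2: Identify root: 'head'
Step 3: Identify suffix(es): 'ing'
Decomposition: sub- (prefix: below) + head (root) + -ing (suffix: ongoing/result)
Total morphemes: 3

3 morphemes (sub- (prefix: below) + head (root) + -ing (suffix: ongoing/result))


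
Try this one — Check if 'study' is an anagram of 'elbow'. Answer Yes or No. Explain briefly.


Sorted letters of 'study': 'dstuy'
Sorted letters of 'elbow': 'below'
They do not match.

No


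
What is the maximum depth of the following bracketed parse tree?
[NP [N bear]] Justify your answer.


Count bracket nesting levels:
'[' at pos 0: depth = 1
'[' at pos 4: depth = 2
Maximum depth reached: 2

2


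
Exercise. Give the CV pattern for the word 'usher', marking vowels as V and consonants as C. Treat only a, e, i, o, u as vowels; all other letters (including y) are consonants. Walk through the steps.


Letter mapping: u = V, s = C, h = C, e = V, r = C.

VCCVC


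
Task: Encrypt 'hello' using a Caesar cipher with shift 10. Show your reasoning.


Shift each letter by 10: h -> r, e -> o, l -> v, l -> v, o -> y. Result: 'rovvy'.

rovvy


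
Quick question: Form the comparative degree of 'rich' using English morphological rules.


Apply comparative formation (add -er): 'rich' -> 'richer'.

richer


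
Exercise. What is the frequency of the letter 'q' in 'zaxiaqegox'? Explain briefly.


Letter 'q' in 'zaxiaqegox': found at position(s) 6 = 1 occurrence(s).

1


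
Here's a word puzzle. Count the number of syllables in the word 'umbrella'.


Break 'umbrella' into syllables: um-brel-la -> um | brel | la = 3 syllables

3 syllables


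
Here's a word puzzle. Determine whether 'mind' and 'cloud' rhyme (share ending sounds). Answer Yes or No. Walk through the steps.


Rime (stressed vowel + following sounds) of 'mind': -ind = /aɪnd/
Rime of 'cloud': -oud = /aʊd/
/aɪnd/ and /aʊd/ are different ending sounds, so the words do not rhyme.

No


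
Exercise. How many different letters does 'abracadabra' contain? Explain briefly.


Unique letters in 'abracadabra': {a, b, c, d, r} = 5 distinct letters.

5


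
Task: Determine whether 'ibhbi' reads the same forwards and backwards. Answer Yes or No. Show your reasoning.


Forward: 'ibhbi'
Reversed: 'ibhbi'
They are identical.

Yes


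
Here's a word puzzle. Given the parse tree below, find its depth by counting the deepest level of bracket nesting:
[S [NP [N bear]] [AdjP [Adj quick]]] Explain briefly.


Count bracket nesting levels:
'[' at pos 0: depth = 1
'[' at pos 3: depth = 2
'[' at pos 7: depth = 3
'[' at pos 17: depth = 2
'[' at pos 23: depth = 3
Maximum depth reached: 3

3


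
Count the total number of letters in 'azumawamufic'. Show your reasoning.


Spell out 'azumawamufic' and number each letter: a(1), z(2), u(3), m(4), a(5), w(6), a(7), m(8), u(9), f(10), i(11), c(12). Total: 12 letters.

12


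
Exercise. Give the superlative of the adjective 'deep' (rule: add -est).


Apply superlative formation (add -est): 'deep' -> 'deepest'.

deepest


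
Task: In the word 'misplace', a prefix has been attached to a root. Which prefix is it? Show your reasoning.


The word 'misplace' = 'mis' (prefix) + 'place' (root). The prefix is 'mis'.

mis


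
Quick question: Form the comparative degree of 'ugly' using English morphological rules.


Apply comparative formation (consonant + y: change y to i, add -er): 'ugly' -> 'uglier'.

uglier


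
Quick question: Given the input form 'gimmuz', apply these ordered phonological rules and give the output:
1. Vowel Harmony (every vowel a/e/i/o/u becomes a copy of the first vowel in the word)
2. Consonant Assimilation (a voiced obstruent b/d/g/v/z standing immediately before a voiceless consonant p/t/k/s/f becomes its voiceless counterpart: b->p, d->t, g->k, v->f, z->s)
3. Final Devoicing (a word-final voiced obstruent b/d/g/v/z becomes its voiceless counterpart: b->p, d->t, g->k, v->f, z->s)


Starting form: 'gimmuz'
Rule 1: Vowel Harmony: all vowels become 'i' (matching first vowel). 'gimmuz' -> 'gimmiz'
Rule 2: Consonant Assimilation: no voiced obstruent (b/d/g/v/z) stands immediately before a voiceless consonant (p/t/k/s/f). No change.
Rule 3: Final Devoicing: word-final voiced obstruent 'z' becomes voiceless 's'. 'gimmiz' -> 'gimmis'
Final form: 'gimmis'

gimmis


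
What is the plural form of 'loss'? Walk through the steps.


Apply rule: Add -es (sibilant/fricative ending). 'loss' becomes 'losses'.

losses


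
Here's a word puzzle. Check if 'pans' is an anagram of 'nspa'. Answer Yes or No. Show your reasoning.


Sorted letters of 'pans': 'anps'
Sorted letters of 'nspa': 'anps'
They match.

Yes


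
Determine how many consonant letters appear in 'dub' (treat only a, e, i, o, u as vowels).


Consonants in 'dub': d, b = 2 consonants.

2


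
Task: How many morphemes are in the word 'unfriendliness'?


Decomposition: un- (prefix) + friend (root) + -ly (suffix) + -ness (suffix) = 4 morpheme(s)

4 morphemes


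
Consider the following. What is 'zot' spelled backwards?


Reverse 'zot' character by character: 'toz'.

toz


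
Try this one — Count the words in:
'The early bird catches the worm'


Split into words: The | early | bird | catches | the | worm = 6 words.

6


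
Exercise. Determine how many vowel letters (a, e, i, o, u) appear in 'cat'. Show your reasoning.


Vowels in 'cat': a = 1 vowels.

1


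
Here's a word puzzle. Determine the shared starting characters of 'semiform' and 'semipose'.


Compare from the start: 4 characters match: 'semi'. Mismatch at position 5: 'f' vs 'p'.

semi


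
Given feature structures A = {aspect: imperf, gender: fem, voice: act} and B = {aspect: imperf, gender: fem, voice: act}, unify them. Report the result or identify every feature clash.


Compare features:
aspect: A=imperf vs B=imperf -> unified: imperf
gender: A=fem vs B=fem -> unified: fem
voice: A=act vs B=act -> unified: act
No clashes found.

Unified: {aspect: imperf, gender: fem, voice: act}


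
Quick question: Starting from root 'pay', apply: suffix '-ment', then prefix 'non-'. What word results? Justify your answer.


Step 1: Add suffix '-ment' to 'pay' = 'payment'
Step 2: Add prefix 'non-' to 'payment' = 'nonpayment'

nonpayment


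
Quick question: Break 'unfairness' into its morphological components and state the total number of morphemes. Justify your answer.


Step 1: Identify prefix: 'un' (meaning: not/reverse)
Step 2: Identify root: 'fair'
Step 3: Identify suffix(es): 'ness'
Decomposition: un- (prefix: not/reverse) + fair (root) + -ness (suffix: state of)
Total morphemes: 3

3 morphemes (un- (prefix: not/reverse) + fair (root) + -ness (suffix: state of))


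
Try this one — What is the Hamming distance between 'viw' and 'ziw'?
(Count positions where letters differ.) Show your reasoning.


Alignment:
Position 1: 'v' vs 'z' = DIFFER
Position 2: 'i' vs 'i' = match
Position 3: 'w' vs 'w' = match
Total differences: 1

1


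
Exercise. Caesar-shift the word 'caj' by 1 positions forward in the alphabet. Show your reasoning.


Shift each letter by 1: c -> d, a -> b, j -> k. Result: 'dbk'.

dbk


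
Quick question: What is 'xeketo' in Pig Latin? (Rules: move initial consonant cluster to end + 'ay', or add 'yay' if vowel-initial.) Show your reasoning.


'xeketo': move consonant cluster 'x' to end and add 'ay': 'eketoxay'.

eketoxay


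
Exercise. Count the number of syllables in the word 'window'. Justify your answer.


Break 'window' into syllables: win-dow -> win | dow = 2 syllables

2 syllables


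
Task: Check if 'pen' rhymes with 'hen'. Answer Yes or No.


Rime (stressed vowel + following sounds) of 'pen': -en = /ɛn/
Rime of 'hen': -en = /ɛn/
/ɛn/ and /ɛn/ are the same ending sound, so the words rhyme.

Yes


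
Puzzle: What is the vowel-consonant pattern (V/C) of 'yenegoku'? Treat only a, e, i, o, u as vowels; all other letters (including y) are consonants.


Letter mapping: y = C, e = V, n = C, e = V, g = C, o = V, k = C, u = V.

CVCVCVCV


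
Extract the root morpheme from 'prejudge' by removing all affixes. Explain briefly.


Remove prefix 'pre' from 'prejudge' to get root 'judge'.

judge


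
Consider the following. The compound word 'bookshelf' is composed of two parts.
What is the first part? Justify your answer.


Split 'bookshelf' into 'book' + 'shelf'. The first part is 'book'.

book


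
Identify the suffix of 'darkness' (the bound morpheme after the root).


The word 'darkness' = 'dark' (root) + '-ness' (suffix). The suffix is '-ness'.

ness


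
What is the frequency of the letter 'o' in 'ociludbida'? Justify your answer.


Letter 'o' in 'ociludbida': found at position(s) 1 = 1 occurrence(s).

1


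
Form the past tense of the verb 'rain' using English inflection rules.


Apply rule: Add -ed. 'rain' becomes 'rained'.

rained


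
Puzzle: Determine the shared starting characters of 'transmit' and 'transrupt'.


Compare from the start: 5 characters match: 'trans'. Mismatch at position 6: 'm' vs 'r'.

trans


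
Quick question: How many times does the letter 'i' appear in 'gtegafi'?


Letter 'i' in 'gtegafi': found at position(s) 7 = 1 occurrence(s).

1


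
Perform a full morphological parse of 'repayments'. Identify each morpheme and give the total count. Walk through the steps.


Step 1: Identify prefix: 're' (meaning: again)
Step 2: Identify root: 'pay'
Step 3: Identify suffix(es): 'ment, s'
Decomposition: re- (prefix: again) + pay (root) + -ment (suffix: action/result) + -s (plural)
Total morphemes: 4

4 morphemes (re- (prefix: again) + pay (root) + -ment (suffix: action/result) + -s (plural))


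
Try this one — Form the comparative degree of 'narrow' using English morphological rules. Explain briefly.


Apply comparative formation (add -er): 'narrow' -> 'narrower'.

narrower


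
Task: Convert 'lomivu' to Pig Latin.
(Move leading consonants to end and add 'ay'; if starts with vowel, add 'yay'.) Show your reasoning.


'lomivu': move consonant cluster 'l' to end and add 'ay': 'omivulay'.

omivulay


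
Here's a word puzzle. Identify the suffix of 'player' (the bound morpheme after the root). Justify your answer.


The word 'player' = 'play' (root) + '-er' (suffix). The suffix is '-er'.

er


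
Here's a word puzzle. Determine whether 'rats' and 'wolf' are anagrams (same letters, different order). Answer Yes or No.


Sorted letters of 'rats': 'arst'
Sorted letters of 'wolf': 'flow'
They do not match.

No


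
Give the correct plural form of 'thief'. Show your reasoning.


Apply rule: Change -f to -ves. 'thief' becomes 'thieves'.

thieves


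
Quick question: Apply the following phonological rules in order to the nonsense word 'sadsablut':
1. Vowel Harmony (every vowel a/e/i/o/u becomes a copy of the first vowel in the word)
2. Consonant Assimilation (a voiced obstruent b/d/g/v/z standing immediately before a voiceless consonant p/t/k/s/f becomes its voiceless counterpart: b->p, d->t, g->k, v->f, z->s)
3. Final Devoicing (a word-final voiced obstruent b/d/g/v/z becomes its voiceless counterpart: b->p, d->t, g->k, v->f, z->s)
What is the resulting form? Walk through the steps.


Starting form: 'sadsablut'
Rule 1: Vowel Harmony: all vowels become 'a' (matching first vowel). 'sadsablut' -> 'sadsablat'
Rule 2: Consonant Assimilation: voiced obstruent before voiceless consonant becomes voiceless ('ds' -> 'ts'). 'sadsablat' -> 'satsablat'
Rule 3: Final Devoicing: final consonant 't' is not one of the voiced obstruents b/d/g/v/z. No change.
Final form: 'satsablat'

satsablat


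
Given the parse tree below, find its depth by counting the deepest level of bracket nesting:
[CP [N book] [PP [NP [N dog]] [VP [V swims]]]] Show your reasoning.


Count bracket nesting levels:
'[' at pos 0: depth = 1
'[' at pos 4: depth = 2
'[' at pos 13: depth = 2
'[' at pos 17: depth = 3
'[' at pos 21: depth = 4
'[' at pos 30: depth = 3
'[' at pos 34: depth = 4
Maximum depth reached: 4

4


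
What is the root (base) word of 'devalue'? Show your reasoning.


Remove prefix 'de' from 'devalue' to get root 'value'.

value


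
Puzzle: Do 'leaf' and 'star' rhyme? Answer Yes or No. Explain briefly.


Rime (stressed vowel + following sounds) of 'leaf': -eaf = /iːf/
Rime of 'star': -ar = /ɑːr/
/iːf/ and /ɑːr/ are different ending sounds, so the words do not rhyme.

No


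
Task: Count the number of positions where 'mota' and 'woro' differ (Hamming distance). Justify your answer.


Alignment:
Position 1: 'm' vs 'w' = DIFFER
Position 2: 'o' vs 'o' = match
Position 3: 't' vs 'r' = DIFFER
Position 4: 'a' vs 'o' = DIFFER
Total differences: 3

3


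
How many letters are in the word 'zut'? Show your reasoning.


Spell out 'zut' and number each letter: z(1), u(2), t(3). Total: 3 letters.

3


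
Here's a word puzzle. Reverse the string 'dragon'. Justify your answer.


Reverse 'dragon' character by character: 'nogard'.

nogard


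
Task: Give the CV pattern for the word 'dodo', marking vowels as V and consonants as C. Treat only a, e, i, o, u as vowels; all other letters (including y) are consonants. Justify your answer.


Letter mapping: d = C, o = V, d = C, o = V.

CVCV


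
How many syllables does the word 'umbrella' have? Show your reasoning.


Break 'umbrella' into syllables: um-brel-la -> um | brel | la = 3 syllables

3 syllables


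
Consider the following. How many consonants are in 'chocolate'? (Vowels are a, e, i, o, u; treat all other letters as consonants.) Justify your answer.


Consonants in 'chocolate': c, h, c, l, t = 5 consonants.

5


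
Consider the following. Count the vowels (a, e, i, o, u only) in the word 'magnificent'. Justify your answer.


Vowels in 'magnificent': a, i, i, e = 4 vowels.

4


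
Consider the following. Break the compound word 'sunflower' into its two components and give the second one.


Split 'sunflower' into 'sun' + 'flower'. The second part is 'flower'.

flower


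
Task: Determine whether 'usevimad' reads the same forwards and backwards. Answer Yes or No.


Forward: 'usevimad'
Reversed: 'damivesu'
They differ.

No


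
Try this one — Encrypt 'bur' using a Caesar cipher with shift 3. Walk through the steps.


Shift each letter by 3: b -> e, u -> x, r -> u. Result: 'exu'.

exu


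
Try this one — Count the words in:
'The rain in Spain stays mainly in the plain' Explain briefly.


Split into words: The | rain | in | Spain | stays | mainly | in | the | plain = 9 words.

9


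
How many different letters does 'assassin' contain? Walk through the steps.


Unique letters in 'assassin': {a, i, n, s} = 4 distinct letters.

4


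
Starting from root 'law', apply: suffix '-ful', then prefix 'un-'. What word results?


Step 1: Add suffix '-ful' to 'law' = 'lawful'
Step 2: Add prefix 'un-' to 'lawful' = 'unlawful'

unlawful


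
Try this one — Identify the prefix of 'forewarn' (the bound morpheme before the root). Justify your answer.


The word 'forewarn' = 'fore' (prefix) + 'warn' (root). The prefix is 'fore'.

fore


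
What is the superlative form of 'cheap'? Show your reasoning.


Apply superlative formation (add -est): 'cheap' -> 'cheapest'.

cheapest


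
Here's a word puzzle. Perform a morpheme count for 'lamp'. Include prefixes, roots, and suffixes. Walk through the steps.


Decomposition: lamp (free morpheme) = 1 morpheme(s)

1 morphemes


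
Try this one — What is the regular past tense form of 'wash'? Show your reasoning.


Apply rule: Add -ed. 'wash' becomes 'washed'.

washed


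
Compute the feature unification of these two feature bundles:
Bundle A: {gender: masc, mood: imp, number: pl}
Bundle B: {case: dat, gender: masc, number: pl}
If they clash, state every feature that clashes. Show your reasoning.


Compare features:
case: A=_ vs B=dat -> unified: dat
gender: A=masc vs B=masc -> unified: masc
mood: A=imp vs B=_ -> unified: imp
number: A=pl vs B=pl -> unified: pl
No clashes found.

Unified: {case: dat, gender: masc, mood: imp, number: pl}


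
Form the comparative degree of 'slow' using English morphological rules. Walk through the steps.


Apply comparative formation (add -er): 'slow' -> 'slower'.

slower


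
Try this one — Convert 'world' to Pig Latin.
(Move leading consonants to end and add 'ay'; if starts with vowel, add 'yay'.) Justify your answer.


'world': move consonant cluster 'w' to end and add 'ay': 'orldway'.

orldway


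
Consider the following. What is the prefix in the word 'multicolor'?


The word 'multicolor' = 'multi' (prefix) + 'color' (root). The prefix is 'multi'.

multi


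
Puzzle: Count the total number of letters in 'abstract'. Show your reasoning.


Spell out 'abstract' and number each letter: a(1), b(2), s(3), t(4), r(5), a(6), c(7), t(8). Total: 8 letters.

8


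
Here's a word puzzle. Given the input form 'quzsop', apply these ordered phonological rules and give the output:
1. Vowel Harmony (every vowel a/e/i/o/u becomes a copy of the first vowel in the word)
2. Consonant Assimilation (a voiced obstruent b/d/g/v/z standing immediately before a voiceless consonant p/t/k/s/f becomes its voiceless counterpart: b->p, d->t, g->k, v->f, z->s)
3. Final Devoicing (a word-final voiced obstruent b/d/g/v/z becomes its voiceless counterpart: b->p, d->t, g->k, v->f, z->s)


Starting form: 'quzsop'
Rule 1: Vowel Harmony: all vowels become 'u' (matching first vowel). 'quzsop' -> 'quzsup'
Rule 2: Consonant Assimilation: voiced obstruent before voiceless consonant becomes voiceless ('zs' -> 'ss'). 'quzsup' -> 'qussup'
Rule 3: Final Devoicing: final consonant 'p' is not one of the voiced obstruents b/d/g/v/z. No change.
Final form: 'qussup'

qussup


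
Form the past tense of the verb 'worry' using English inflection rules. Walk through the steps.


Apply rule: Change -y to -ied. 'worry' becomes 'worried'.

worried


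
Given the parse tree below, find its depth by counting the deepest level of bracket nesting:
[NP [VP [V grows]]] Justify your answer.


Count bracket nesting levels:
'[' at pos 0: depth = 1
'[' at pos 4: depth = 2
'[' at pos 8: depth = 3
Maximum depth reached: 3

3


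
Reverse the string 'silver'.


Reverse 'silver' character by character: 'revlis'.

revlis


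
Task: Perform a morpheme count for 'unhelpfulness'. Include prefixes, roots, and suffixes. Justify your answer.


Decomposition: un- (prefix) + help (root) + -ful (suffix) + -ness (suffix) = 4 morpheme(s)

4 morphemes


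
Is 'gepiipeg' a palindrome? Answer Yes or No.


Forward: 'gepiipeg'
Reversed: 'gepiipeg'
They are identical.

Yes


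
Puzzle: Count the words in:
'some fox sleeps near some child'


Split into words: some | fox | sleeps | near | some | child = 6 words.

6


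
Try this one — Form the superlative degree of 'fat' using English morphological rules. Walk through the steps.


Apply superlative formation (double final consonant, add -est): 'fat' -> 'fattest'.

fattest


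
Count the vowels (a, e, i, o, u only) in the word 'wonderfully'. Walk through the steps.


Vowels in 'wonderfully': o, e, u = 3 vowels.

3


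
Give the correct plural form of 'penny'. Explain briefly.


Apply rule: Change -y to -ies (consonant + y). 'penny' becomes 'pennies'.

pennies


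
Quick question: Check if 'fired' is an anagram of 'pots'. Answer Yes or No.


Sorted letters of 'fired': 'defir'
Sorted letters of 'pots': 'opst'
They do not match.

No


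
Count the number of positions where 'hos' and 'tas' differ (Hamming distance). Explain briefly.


Alignment:
Position 1: 'h' vs 't' = DIFFER
Position 2: 'o' vs 'a' = DIFFER
Position 3: 's' vs 's' = match
Total differences: 2

2


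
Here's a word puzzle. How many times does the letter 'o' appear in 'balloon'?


Letter 'o' in 'balloon': found at position(s) 5, 6 = 2 occurrence(s).

2


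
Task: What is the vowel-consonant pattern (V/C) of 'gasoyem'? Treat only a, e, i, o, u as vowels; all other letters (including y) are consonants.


Letter mapping: g = C, a = V, s = C, o = V, y = C, e = V, m = C.

CVCVCVC


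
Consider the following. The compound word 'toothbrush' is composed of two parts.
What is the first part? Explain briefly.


Split 'toothbrush' into 'tooth' + 'brush'. The first part is 'tooth'.

tooth


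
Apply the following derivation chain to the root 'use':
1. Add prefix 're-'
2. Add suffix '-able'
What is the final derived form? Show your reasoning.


Step 1: Add prefix 're-' to 'use' = 'reuse'
Step 2: Add suffix '-able' to 'reuse' = 'reusable'

reusable


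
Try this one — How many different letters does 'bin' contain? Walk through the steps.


Unique letters in 'bin': {b, i, n} = 3 distinct letters.

3


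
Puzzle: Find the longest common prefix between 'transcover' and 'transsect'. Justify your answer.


Compare from the start: 5 characters match: 'trans'. Mismatch at position 6: 'c' vs 's'.

trans


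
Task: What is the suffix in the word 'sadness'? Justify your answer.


The word 'sadness' = 'sad' (root) + '-ness' (suffix). The suffix is '-ness'.

ness


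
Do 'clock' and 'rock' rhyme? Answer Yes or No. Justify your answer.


Rime (stressed vowel + following sounds) of 'clock': -ock = /ɒk/
Rime of 'rock': -ock = /ɒk/
/ɒk/ and /ɒk/ are the same ending sound, so the words rhyme.

Yes


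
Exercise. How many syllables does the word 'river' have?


Break 'river' into syllables: riv-er -> riv | er = 2 syllables

2 syllables


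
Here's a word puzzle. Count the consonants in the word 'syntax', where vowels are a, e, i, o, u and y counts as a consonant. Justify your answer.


Consonants in 'syntax': s, y, n, t, x = 5 consonants.

5


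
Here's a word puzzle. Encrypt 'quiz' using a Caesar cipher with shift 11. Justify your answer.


Shift each letter by 11: q -> b, u -> f, i -> t, z -> k. Result: 'bftk'.

bftk


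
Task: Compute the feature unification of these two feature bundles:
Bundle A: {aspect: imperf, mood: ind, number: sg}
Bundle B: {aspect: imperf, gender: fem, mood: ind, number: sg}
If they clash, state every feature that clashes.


Compare features:
aspect: A=imperf vs B=imperf -> unified: imperf
gender: A=_ vs B=fem -> unified: fem
mood: A=ind vs B=ind -> unified: ind
number: A=sg vs B=sg -> unified: sg
No clashes found.

Unified: {aspect: imperf, gender: fem, mood: ind, number: sg}


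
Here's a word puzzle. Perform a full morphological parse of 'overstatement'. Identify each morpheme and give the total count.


Step 1: Identify prefix: 'over' (meaning: excessively)
Step 2: Identify root: 'state'
Step 3: Identify suffix(es): 'ment'
Decomposition: over- (prefix: excessively) + state (root) + -ment (suffix: action/result)
Total morphemes: 3

3 morphemes (over- (prefix: excessively) + state (root) + -ment (suffix: action/result))


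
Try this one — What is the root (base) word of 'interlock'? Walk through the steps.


Remove prefix 'inter' from 'interlock' to get root 'lock'.

lock


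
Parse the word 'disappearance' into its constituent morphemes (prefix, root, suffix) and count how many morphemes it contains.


Step 1: Identify prefix: 'dis' (meaning: not/apart)
Step 2: Identify root: 'appear'
Step 3: Identify suffix(es): 'ance'
Decomposition: dis- (prefix: not/apart) + appear (root) + -ance (suffix: state/act)
Total morphemes: 3

3 morphemes (dis- (prefix: not/apart) + appear (root) + -ance (suffix: state/act))


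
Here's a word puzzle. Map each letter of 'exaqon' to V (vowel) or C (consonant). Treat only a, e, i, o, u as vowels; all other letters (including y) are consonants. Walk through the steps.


Letter mapping: e = V, x = C, a = V, q = C, o = V, n = C.

VCVCVC


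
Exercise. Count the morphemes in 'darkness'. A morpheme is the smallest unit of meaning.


Decomposition: dark (root) + -ness (suffix) = 2 morpheme(s)

2 morphemes


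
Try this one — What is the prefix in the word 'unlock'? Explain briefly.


The word 'unlock' = 'un' (prefix) + 'lock' (root). The prefix is 'un'.

un


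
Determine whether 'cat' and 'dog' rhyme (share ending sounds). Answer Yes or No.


Rime (stressed vowel + following sounds) of 'cat': -at = /æt/
Rime of 'dog': -og = /ɒg/
/æt/ and /ɒg/ are different ending sounds, so the words do not rhyme.

No


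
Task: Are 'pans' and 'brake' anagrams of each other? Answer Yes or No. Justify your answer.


Sorted letters of 'pans': 'anps'
Sorted letters of 'brake': 'abekr'
They do not match.

No


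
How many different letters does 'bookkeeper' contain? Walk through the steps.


Unique letters in 'bookkeeper': {b, e, k, o, p, r} = 6 distinct letters.

6


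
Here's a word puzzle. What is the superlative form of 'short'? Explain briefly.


Apply superlative formation (add -est): 'short' -> 'shortest'.

shortest


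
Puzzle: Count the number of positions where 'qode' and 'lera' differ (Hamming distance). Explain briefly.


Alignment:
Position 1: 'q' vs 'l' = DIFFER
Position 2: 'o' vs 'e' = DIFFER
Position 3: 'd' vs 'r' = DIFFER
Position 4: 'e' vs 'a' = DIFFER
Total differences: 4

4


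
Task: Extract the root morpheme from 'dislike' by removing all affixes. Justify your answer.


Remove prefix 'dis' from 'dislike' to get root 'like'.

like


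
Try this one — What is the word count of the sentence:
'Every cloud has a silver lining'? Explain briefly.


Split into words: Every | cloud | has | a | silver | lining = 6 words.

6


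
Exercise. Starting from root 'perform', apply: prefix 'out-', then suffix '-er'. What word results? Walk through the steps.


Step 1: Add prefix 'out-' to 'perform' = 'outperform'
Step 2: Add suffix '-er' to 'outperform' = 'outperformer'

outperformer


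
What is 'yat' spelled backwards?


Reverse 'yat' character by character: 'tay'.

tay


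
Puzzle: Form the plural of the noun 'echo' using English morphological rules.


Apply rule: Add -es (consonant + o). 'echo' becomes 'echoes'.

echoes


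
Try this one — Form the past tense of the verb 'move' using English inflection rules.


Apply rule: Add -d (word ends in -e). 'move' becomes 'moved'.

moved


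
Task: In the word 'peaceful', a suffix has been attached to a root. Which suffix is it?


The word 'peaceful' = 'peace' (root) + '-ful' (suffix). The suffix is '-ful'.

ful


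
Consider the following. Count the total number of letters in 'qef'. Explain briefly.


Spell out 'qef' and number each letter: q(1), e(2), f(3). Total: 3 letters.

3


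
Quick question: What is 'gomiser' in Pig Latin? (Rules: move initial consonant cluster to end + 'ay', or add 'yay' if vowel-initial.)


'gomiser': move consonant cluster 'g' to end and add 'ay': 'omisergay'.

omisergay


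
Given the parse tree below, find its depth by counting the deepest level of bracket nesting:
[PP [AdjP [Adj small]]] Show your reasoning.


Count bracket nesting levels:
'[' at pos 0: depth = 1
'[' at pos 4: depth = 2
'[' at pos 10: depth = 3
Maximum depth reached: 3

3


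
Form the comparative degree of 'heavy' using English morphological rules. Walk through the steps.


Apply comparative formation (consonant + y: change y to i, add -er): 'heavy' -> 'heavier'.

heavier


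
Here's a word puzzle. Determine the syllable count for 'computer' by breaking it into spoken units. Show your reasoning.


Break 'computer' into syllables: com-pu-ter -> com | pu | ter = 3 syllables

3 syllables


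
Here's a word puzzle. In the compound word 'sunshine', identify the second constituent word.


Split 'sunshine' into 'sun' + 'shine'. The second part is 'shine'.

shine


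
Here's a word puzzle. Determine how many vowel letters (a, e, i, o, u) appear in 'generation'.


Vowels in 'generation': e, e, a, i, o = 5 vowels.

5


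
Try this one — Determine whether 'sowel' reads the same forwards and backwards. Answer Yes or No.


Forward: 'sowel'
Reversed: 'lewos'
They differ.

No


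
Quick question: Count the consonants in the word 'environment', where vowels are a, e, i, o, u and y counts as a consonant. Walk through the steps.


Consonants in 'environment': n, v, r, n, m, n, t = 7 consonants.

7


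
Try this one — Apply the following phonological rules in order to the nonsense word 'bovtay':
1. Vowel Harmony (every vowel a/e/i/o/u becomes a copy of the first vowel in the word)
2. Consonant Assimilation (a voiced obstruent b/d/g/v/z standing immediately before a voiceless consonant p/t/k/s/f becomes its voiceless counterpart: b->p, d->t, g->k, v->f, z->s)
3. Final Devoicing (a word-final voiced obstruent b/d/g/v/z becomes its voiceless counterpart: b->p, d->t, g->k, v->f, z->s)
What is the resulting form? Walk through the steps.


Starting form: 'bovtay'
Rule 1: Vowel Harmony: all vowels become 'o' (matching first vowel). 'bovtay' -> 'bovtoy'
Rule 2: Consonant Assimilation: voiced obstruent before voiceless consonant becomes voiceless ('vt' -> 'ft'). 'bovtoy' -> 'boftoy'
Rule 3: Final Devoicing: final consonant 'y' is not one of the voiced obstruents b/d/g/v/z. No change.
Final form: 'boftoy'

boftoy


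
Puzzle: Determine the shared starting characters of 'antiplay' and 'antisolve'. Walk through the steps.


Compare from the start: 4 characters match: 'anti'. Mismatch at position 5: 'p' vs 's'.

anti


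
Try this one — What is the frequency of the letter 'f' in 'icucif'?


Letter 'f' in 'icucif': found at position(s) 6 = 1 occurrence(s).

1


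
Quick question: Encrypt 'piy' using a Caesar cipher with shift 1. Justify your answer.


Shift each letter by 1: p -> q, i -> j, y -> z. Result: 'qjz'.

qjz


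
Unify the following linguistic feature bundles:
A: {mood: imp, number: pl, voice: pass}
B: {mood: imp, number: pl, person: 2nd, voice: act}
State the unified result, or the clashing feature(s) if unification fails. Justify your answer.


Compare features:
mood: A=imp vs B=imp -> unified: imp
number: A=pl vs B=pl -> unified: pl
person: A=_ vs B=2nd -> unified: 2nd
voice: A=pass vs B=act -> CLASH
Clash detected on feature 'voice' (pass vs act); unification fails.

CLASH on 'voice' (pass vs act)


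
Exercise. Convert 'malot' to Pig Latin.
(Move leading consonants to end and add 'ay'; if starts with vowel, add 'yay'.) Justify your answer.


'malot': move consonant cluster 'm' to end and add 'ay': 'alotmay'.

alotmay


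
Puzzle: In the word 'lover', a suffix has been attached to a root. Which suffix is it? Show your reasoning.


The word 'lover' = 'love' (root) + '-er' (suffix). The suffix is '-er'.

er


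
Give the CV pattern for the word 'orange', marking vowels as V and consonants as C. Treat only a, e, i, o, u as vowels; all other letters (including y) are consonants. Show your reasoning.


Letter mapping: o = V, r = C, a = V, n = C, g = C, e = V.

VCVCCV


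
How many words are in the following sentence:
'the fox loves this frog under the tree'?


Split into words: the | fox | loves | this | frog | under | the | tree = 8 words.

8
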